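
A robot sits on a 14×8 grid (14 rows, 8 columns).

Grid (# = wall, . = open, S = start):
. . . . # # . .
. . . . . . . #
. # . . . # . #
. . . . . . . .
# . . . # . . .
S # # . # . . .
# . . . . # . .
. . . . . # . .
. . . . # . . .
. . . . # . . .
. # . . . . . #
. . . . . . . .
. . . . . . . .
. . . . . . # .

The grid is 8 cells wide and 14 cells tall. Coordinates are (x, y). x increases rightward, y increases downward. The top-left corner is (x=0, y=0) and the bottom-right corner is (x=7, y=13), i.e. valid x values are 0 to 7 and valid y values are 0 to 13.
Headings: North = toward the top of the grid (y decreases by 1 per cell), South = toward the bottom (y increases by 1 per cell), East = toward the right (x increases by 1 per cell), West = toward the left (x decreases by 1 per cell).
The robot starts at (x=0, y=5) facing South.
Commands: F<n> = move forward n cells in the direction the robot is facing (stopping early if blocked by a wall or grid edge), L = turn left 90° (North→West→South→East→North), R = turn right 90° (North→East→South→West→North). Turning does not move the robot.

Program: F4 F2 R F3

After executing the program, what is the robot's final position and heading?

Answer: Final position: (x=0, y=5), facing West

Derivation:
Start: (x=0, y=5), facing South
  F4: move forward 0/4 (blocked), now at (x=0, y=5)
  F2: move forward 0/2 (blocked), now at (x=0, y=5)
  R: turn right, now facing West
  F3: move forward 0/3 (blocked), now at (x=0, y=5)
Final: (x=0, y=5), facing West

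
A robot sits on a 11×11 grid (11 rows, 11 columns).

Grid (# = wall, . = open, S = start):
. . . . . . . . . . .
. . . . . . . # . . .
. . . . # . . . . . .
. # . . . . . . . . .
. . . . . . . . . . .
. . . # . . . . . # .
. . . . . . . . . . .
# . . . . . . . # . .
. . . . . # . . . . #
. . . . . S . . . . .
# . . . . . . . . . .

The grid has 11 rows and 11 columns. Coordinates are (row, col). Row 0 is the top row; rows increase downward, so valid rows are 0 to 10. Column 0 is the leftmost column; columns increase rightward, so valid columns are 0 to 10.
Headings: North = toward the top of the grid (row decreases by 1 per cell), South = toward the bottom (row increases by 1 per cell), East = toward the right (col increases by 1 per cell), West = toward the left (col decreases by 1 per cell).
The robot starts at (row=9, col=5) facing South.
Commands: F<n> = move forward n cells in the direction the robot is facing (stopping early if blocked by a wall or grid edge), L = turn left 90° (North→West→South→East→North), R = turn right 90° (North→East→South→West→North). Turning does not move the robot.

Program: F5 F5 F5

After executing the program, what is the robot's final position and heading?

Start: (row=9, col=5), facing South
  F5: move forward 1/5 (blocked), now at (row=10, col=5)
  F5: move forward 0/5 (blocked), now at (row=10, col=5)
  F5: move forward 0/5 (blocked), now at (row=10, col=5)
Final: (row=10, col=5), facing South

Answer: Final position: (row=10, col=5), facing South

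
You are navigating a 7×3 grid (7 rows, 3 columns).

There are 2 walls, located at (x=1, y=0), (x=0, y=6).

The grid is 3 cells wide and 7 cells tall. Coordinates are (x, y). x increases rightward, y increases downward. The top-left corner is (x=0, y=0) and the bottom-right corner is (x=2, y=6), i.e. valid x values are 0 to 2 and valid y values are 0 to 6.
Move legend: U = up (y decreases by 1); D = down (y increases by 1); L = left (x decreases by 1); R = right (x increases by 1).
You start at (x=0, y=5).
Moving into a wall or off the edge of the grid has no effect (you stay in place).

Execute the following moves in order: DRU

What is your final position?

Start: (x=0, y=5)
  D (down): blocked, stay at (x=0, y=5)
  R (right): (x=0, y=5) -> (x=1, y=5)
  U (up): (x=1, y=5) -> (x=1, y=4)
Final: (x=1, y=4)

Answer: Final position: (x=1, y=4)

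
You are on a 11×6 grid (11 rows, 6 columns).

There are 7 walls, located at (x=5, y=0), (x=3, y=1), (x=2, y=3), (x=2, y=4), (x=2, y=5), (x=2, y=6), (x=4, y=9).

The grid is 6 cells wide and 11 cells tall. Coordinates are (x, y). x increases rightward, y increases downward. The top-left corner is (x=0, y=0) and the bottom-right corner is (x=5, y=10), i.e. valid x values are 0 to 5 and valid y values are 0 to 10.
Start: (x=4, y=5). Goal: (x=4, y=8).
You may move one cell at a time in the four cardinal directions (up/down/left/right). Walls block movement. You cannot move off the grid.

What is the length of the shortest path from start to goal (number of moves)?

BFS from (x=4, y=5) until reaching (x=4, y=8):
  Distance 0: (x=4, y=5)
  Distance 1: (x=4, y=4), (x=3, y=5), (x=5, y=5), (x=4, y=6)
  Distance 2: (x=4, y=3), (x=3, y=4), (x=5, y=4), (x=3, y=6), (x=5, y=6), (x=4, y=7)
  Distance 3: (x=4, y=2), (x=3, y=3), (x=5, y=3), (x=3, y=7), (x=5, y=7), (x=4, y=8)  <- goal reached here
One shortest path (3 moves): (x=4, y=5) -> (x=4, y=6) -> (x=4, y=7) -> (x=4, y=8)

Answer: Shortest path length: 3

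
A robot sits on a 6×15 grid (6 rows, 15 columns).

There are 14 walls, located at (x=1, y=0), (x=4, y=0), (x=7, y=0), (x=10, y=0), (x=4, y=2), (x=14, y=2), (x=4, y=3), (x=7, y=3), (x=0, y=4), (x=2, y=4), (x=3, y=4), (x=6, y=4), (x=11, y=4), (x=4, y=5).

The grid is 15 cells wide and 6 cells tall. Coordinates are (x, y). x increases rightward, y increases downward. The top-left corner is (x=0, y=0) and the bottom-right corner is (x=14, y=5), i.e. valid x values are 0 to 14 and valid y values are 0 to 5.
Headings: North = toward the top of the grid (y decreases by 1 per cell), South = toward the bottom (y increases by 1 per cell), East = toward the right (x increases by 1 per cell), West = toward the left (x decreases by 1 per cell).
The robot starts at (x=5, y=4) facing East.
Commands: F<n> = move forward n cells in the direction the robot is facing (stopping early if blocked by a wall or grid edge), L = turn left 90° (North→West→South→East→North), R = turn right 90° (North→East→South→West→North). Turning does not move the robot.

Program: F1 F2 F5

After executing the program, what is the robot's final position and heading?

Start: (x=5, y=4), facing East
  F1: move forward 0/1 (blocked), now at (x=5, y=4)
  F2: move forward 0/2 (blocked), now at (x=5, y=4)
  F5: move forward 0/5 (blocked), now at (x=5, y=4)
Final: (x=5, y=4), facing East

Answer: Final position: (x=5, y=4), facing East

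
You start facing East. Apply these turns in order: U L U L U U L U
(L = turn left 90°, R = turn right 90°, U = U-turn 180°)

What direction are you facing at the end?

Start: East
  U (U-turn (180°)) -> West
  L (left (90° counter-clockwise)) -> South
  U (U-turn (180°)) -> North
  L (left (90° counter-clockwise)) -> West
  U (U-turn (180°)) -> East
  U (U-turn (180°)) -> West
  L (left (90° counter-clockwise)) -> South
  U (U-turn (180°)) -> North
Final: North

Answer: Final heading: North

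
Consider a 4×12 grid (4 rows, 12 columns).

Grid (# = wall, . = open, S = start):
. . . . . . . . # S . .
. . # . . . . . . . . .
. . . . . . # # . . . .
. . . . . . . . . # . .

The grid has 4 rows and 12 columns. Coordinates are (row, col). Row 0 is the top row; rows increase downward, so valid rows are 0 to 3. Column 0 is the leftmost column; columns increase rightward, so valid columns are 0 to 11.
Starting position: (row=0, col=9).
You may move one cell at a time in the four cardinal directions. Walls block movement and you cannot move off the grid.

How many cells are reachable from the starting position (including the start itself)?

BFS flood-fill from (row=0, col=9):
  Distance 0: (row=0, col=9)
  Distance 1: (row=0, col=10), (row=1, col=9)
  Distance 2: (row=0, col=11), (row=1, col=8), (row=1, col=10), (row=2, col=9)
  Distance 3: (row=1, col=7), (row=1, col=11), (row=2, col=8), (row=2, col=10)
  Distance 4: (row=0, col=7), (row=1, col=6), (row=2, col=11), (row=3, col=8), (row=3, col=10)
  Distance 5: (row=0, col=6), (row=1, col=5), (row=3, col=7), (row=3, col=11)
  Distance 6: (row=0, col=5), (row=1, col=4), (row=2, col=5), (row=3, col=6)
  Distance 7: (row=0, col=4), (row=1, col=3), (row=2, col=4), (row=3, col=5)
  Distance 8: (row=0, col=3), (row=2, col=3), (row=3, col=4)
  Distance 9: (row=0, col=2), (row=2, col=2), (row=3, col=3)
  Distance 10: (row=0, col=1), (row=2, col=1), (row=3, col=2)
  Distance 11: (row=0, col=0), (row=1, col=1), (row=2, col=0), (row=3, col=1)
  Distance 12: (row=1, col=0), (row=3, col=0)
Total reachable: 43 (grid has 43 open cells total)

Answer: Reachable cells: 43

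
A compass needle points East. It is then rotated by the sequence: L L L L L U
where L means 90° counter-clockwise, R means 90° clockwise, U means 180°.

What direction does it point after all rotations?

Start: East
  L (left (90° counter-clockwise)) -> North
  L (left (90° counter-clockwise)) -> West
  L (left (90° counter-clockwise)) -> South
  L (left (90° counter-clockwise)) -> East
  L (left (90° counter-clockwise)) -> North
  U (U-turn (180°)) -> South
Final: South

Answer: Final heading: South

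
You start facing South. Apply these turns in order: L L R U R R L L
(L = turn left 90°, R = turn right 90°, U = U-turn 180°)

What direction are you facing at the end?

Answer: Final heading: West

Derivation:
Start: South
  L (left (90° counter-clockwise)) -> East
  L (left (90° counter-clockwise)) -> North
  R (right (90° clockwise)) -> East
  U (U-turn (180°)) -> West
  R (right (90° clockwise)) -> North
  R (right (90° clockwise)) -> East
  L (left (90° counter-clockwise)) -> North
  L (left (90° counter-clockwise)) -> West
Final: West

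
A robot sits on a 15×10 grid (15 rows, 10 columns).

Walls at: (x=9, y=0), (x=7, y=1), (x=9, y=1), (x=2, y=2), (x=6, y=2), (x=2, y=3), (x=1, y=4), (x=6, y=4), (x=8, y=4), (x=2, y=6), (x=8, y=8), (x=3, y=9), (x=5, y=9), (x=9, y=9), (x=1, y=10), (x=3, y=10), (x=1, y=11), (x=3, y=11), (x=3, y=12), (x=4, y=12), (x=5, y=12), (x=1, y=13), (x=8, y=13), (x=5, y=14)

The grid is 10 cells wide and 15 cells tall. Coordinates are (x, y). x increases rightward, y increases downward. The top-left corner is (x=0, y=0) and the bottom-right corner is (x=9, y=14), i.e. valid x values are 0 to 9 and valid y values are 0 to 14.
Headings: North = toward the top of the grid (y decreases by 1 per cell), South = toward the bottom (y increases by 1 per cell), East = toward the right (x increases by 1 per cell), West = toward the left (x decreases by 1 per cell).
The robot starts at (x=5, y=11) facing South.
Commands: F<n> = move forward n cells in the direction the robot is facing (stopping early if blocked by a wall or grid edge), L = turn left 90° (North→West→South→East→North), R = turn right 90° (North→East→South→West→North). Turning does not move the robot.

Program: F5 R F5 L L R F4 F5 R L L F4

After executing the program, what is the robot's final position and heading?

Answer: Final position: (x=8, y=11), facing East

Derivation:
Start: (x=5, y=11), facing South
  F5: move forward 0/5 (blocked), now at (x=5, y=11)
  R: turn right, now facing West
  F5: move forward 1/5 (blocked), now at (x=4, y=11)
  L: turn left, now facing South
  L: turn left, now facing East
  R: turn right, now facing South
  F4: move forward 0/4 (blocked), now at (x=4, y=11)
  F5: move forward 0/5 (blocked), now at (x=4, y=11)
  R: turn right, now facing West
  L: turn left, now facing South
  L: turn left, now facing East
  F4: move forward 4, now at (x=8, y=11)
Final: (x=8, y=11), facing East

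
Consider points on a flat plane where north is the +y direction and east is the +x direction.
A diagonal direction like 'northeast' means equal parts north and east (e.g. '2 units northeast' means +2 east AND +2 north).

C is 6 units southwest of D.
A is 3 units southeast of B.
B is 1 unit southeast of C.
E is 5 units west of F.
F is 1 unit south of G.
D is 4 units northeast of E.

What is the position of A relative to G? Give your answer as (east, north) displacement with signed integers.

Place G at the origin (east=0, north=0).
  F is 1 unit south of G: delta (east=+0, north=-1); F at (east=0, north=-1).
  E is 5 units west of F: delta (east=-5, north=+0); E at (east=-5, north=-1).
  D is 4 units northeast of E: delta (east=+4, north=+4); D at (east=-1, north=3).
  C is 6 units southwest of D: delta (east=-6, north=-6); C at (east=-7, north=-3).
  B is 1 unit southeast of C: delta (east=+1, north=-1); B at (east=-6, north=-4).
  A is 3 units southeast of B: delta (east=+3, north=-3); A at (east=-3, north=-7).
Therefore A relative to G: (east=-3, north=-7).

Answer: A is at (east=-3, north=-7) relative to G.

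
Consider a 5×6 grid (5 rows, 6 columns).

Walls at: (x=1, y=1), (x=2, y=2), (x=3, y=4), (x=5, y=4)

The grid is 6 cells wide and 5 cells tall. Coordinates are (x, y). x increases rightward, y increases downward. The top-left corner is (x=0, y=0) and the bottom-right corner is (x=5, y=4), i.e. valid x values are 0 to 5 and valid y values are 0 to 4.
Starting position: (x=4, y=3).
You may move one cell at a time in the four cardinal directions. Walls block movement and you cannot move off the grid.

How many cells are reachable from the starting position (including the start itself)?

Answer: Reachable cells: 26

Derivation:
BFS flood-fill from (x=4, y=3):
  Distance 0: (x=4, y=3)
  Distance 1: (x=4, y=2), (x=3, y=3), (x=5, y=3), (x=4, y=4)
  Distance 2: (x=4, y=1), (x=3, y=2), (x=5, y=2), (x=2, y=3)
  Distance 3: (x=4, y=0), (x=3, y=1), (x=5, y=1), (x=1, y=3), (x=2, y=4)
  Distance 4: (x=3, y=0), (x=5, y=0), (x=2, y=1), (x=1, y=2), (x=0, y=3), (x=1, y=4)
  Distance 5: (x=2, y=0), (x=0, y=2), (x=0, y=4)
  Distance 6: (x=1, y=0), (x=0, y=1)
  Distance 7: (x=0, y=0)
Total reachable: 26 (grid has 26 open cells total)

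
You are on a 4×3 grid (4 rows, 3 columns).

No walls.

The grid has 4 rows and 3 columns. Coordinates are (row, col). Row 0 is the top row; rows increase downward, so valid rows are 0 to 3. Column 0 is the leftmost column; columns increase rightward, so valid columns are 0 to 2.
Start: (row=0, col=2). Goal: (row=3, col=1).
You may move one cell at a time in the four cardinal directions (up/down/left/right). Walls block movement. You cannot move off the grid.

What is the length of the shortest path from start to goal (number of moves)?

BFS from (row=0, col=2) until reaching (row=3, col=1):
  Distance 0: (row=0, col=2)
  Distance 1: (row=0, col=1), (row=1, col=2)
  Distance 2: (row=0, col=0), (row=1, col=1), (row=2, col=2)
  Distance 3: (row=1, col=0), (row=2, col=1), (row=3, col=2)
  Distance 4: (row=2, col=0), (row=3, col=1)  <- goal reached here
One shortest path (4 moves): (row=0, col=2) -> (row=0, col=1) -> (row=1, col=1) -> (row=2, col=1) -> (row=3, col=1)

Answer: Shortest path length: 4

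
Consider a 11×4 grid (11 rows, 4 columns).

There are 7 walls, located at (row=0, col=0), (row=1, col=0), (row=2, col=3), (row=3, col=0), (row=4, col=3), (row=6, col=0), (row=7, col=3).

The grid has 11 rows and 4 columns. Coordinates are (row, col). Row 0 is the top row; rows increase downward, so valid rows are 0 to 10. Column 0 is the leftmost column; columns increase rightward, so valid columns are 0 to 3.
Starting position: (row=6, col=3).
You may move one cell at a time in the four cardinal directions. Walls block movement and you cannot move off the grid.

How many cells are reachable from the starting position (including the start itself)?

BFS flood-fill from (row=6, col=3):
  Distance 0: (row=6, col=3)
  Distance 1: (row=5, col=3), (row=6, col=2)
  Distance 2: (row=5, col=2), (row=6, col=1), (row=7, col=2)
  Distance 3: (row=4, col=2), (row=5, col=1), (row=7, col=1), (row=8, col=2)
  Distance 4: (row=3, col=2), (row=4, col=1), (row=5, col=0), (row=7, col=0), (row=8, col=1), (row=8, col=3), (row=9, col=2)
  Distance 5: (row=2, col=2), (row=3, col=1), (row=3, col=3), (row=4, col=0), (row=8, col=0), (row=9, col=1), (row=9, col=3), (row=10, col=2)
  Distance 6: (row=1, col=2), (row=2, col=1), (row=9, col=0), (row=10, col=1), (row=10, col=3)
  Distance 7: (row=0, col=2), (row=1, col=1), (row=1, col=3), (row=2, col=0), (row=10, col=0)
  Distance 8: (row=0, col=1), (row=0, col=3)
Total reachable: 37 (grid has 37 open cells total)

Answer: Reachable cells: 37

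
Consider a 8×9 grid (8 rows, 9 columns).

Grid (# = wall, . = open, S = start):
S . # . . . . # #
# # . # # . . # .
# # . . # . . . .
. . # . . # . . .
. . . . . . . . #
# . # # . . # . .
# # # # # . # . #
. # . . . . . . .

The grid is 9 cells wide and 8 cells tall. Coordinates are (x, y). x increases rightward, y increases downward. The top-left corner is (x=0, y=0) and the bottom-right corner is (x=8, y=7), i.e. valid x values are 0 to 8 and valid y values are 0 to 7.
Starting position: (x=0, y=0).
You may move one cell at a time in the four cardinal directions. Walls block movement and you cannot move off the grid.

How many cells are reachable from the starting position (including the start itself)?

BFS flood-fill from (x=0, y=0):
  Distance 0: (x=0, y=0)
  Distance 1: (x=1, y=0)
Total reachable: 2 (grid has 46 open cells total)

Answer: Reachable cells: 2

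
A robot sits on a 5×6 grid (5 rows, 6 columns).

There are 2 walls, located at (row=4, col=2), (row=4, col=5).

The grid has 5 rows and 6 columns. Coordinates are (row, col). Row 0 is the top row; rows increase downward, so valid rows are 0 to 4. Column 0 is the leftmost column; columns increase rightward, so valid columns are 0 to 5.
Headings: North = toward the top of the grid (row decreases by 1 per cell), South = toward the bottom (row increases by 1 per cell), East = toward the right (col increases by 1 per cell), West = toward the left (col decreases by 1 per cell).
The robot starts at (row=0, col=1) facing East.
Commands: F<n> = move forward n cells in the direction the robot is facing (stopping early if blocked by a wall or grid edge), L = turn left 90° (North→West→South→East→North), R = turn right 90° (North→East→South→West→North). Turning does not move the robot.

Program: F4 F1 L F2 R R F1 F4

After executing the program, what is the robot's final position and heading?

Answer: Final position: (row=3, col=5), facing South

Derivation:
Start: (row=0, col=1), facing East
  F4: move forward 4, now at (row=0, col=5)
  F1: move forward 0/1 (blocked), now at (row=0, col=5)
  L: turn left, now facing North
  F2: move forward 0/2 (blocked), now at (row=0, col=5)
  R: turn right, now facing East
  R: turn right, now facing South
  F1: move forward 1, now at (row=1, col=5)
  F4: move forward 2/4 (blocked), now at (row=3, col=5)
Final: (row=3, col=5), facing South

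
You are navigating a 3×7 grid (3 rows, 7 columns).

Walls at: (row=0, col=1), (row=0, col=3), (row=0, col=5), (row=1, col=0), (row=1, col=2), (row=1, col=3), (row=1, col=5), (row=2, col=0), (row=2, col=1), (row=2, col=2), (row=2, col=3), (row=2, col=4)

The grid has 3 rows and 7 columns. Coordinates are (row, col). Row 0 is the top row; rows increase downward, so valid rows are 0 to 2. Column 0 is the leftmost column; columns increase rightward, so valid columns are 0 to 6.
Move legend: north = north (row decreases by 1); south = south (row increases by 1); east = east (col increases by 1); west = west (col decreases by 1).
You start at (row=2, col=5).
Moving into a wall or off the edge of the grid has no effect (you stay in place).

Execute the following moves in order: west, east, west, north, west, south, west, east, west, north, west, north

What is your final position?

Start: (row=2, col=5)
  west (west): blocked, stay at (row=2, col=5)
  east (east): (row=2, col=5) -> (row=2, col=6)
  west (west): (row=2, col=6) -> (row=2, col=5)
  north (north): blocked, stay at (row=2, col=5)
  west (west): blocked, stay at (row=2, col=5)
  south (south): blocked, stay at (row=2, col=5)
  west (west): blocked, stay at (row=2, col=5)
  east (east): (row=2, col=5) -> (row=2, col=6)
  west (west): (row=2, col=6) -> (row=2, col=5)
  north (north): blocked, stay at (row=2, col=5)
  west (west): blocked, stay at (row=2, col=5)
  north (north): blocked, stay at (row=2, col=5)
Final: (row=2, col=5)

Answer: Final position: (row=2, col=5)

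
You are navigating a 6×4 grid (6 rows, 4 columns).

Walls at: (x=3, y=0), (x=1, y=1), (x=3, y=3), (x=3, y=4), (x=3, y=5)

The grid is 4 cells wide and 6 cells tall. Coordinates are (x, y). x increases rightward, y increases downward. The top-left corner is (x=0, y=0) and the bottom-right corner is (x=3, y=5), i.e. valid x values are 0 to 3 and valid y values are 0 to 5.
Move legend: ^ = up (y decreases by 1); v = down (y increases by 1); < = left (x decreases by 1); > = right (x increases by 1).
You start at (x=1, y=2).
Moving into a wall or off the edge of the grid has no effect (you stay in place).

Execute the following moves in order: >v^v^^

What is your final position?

Start: (x=1, y=2)
  > (right): (x=1, y=2) -> (x=2, y=2)
  v (down): (x=2, y=2) -> (x=2, y=3)
  ^ (up): (x=2, y=3) -> (x=2, y=2)
  v (down): (x=2, y=2) -> (x=2, y=3)
  ^ (up): (x=2, y=3) -> (x=2, y=2)
  ^ (up): (x=2, y=2) -> (x=2, y=1)
Final: (x=2, y=1)

Answer: Final position: (x=2, y=1)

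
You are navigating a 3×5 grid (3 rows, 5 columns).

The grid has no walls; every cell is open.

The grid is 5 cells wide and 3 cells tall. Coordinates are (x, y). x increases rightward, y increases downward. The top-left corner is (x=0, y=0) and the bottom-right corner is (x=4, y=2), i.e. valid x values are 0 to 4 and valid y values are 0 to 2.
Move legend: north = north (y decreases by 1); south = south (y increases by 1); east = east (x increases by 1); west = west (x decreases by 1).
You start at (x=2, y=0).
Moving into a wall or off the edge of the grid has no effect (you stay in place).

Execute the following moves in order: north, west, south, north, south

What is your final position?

Answer: Final position: (x=1, y=1)

Derivation:
Start: (x=2, y=0)
  north (north): blocked, stay at (x=2, y=0)
  west (west): (x=2, y=0) -> (x=1, y=0)
  south (south): (x=1, y=0) -> (x=1, y=1)
  north (north): (x=1, y=1) -> (x=1, y=0)
  south (south): (x=1, y=0) -> (x=1, y=1)
Final: (x=1, y=1)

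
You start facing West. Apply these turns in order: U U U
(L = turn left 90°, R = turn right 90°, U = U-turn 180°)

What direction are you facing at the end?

Answer: Final heading: East

Derivation:
Start: West
  U (U-turn (180°)) -> East
  U (U-turn (180°)) -> West
  U (U-turn (180°)) -> East
Final: East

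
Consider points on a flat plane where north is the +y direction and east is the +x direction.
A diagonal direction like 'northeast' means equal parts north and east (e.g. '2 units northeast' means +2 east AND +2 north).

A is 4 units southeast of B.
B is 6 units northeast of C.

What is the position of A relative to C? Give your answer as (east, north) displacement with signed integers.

Place C at the origin (east=0, north=0).
  B is 6 units northeast of C: delta (east=+6, north=+6); B at (east=6, north=6).
  A is 4 units southeast of B: delta (east=+4, north=-4); A at (east=10, north=2).
Therefore A relative to C: (east=10, north=2).

Answer: A is at (east=10, north=2) relative to C.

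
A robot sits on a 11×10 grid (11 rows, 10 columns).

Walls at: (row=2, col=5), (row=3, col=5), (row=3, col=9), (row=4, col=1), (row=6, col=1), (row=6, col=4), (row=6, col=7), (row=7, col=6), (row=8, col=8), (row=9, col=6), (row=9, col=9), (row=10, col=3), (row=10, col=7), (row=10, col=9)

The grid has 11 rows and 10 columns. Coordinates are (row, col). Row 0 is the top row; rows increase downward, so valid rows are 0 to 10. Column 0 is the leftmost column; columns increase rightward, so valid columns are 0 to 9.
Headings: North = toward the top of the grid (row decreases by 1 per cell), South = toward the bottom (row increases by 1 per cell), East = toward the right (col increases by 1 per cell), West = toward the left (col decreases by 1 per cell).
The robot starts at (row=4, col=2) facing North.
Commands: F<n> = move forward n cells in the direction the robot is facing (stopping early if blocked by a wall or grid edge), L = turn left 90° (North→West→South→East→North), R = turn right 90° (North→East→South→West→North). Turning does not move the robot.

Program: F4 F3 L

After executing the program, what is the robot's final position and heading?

Start: (row=4, col=2), facing North
  F4: move forward 4, now at (row=0, col=2)
  F3: move forward 0/3 (blocked), now at (row=0, col=2)
  L: turn left, now facing West
Final: (row=0, col=2), facing West

Answer: Final position: (row=0, col=2), facing West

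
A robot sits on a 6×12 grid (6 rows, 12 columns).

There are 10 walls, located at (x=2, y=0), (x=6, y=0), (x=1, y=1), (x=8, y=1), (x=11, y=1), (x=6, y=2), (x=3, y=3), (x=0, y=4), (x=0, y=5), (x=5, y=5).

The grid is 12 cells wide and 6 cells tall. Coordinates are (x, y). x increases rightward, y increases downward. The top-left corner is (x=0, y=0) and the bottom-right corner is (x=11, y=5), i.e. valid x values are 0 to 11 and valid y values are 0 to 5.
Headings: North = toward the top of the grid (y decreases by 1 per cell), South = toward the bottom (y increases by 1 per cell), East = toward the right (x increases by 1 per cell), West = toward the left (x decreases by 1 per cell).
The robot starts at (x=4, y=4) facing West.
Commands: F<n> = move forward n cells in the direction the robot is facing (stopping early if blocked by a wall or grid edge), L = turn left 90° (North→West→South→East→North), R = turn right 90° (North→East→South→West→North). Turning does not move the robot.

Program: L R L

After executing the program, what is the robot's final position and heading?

Start: (x=4, y=4), facing West
  L: turn left, now facing South
  R: turn right, now facing West
  L: turn left, now facing South
Final: (x=4, y=4), facing South

Answer: Final position: (x=4, y=4), facing South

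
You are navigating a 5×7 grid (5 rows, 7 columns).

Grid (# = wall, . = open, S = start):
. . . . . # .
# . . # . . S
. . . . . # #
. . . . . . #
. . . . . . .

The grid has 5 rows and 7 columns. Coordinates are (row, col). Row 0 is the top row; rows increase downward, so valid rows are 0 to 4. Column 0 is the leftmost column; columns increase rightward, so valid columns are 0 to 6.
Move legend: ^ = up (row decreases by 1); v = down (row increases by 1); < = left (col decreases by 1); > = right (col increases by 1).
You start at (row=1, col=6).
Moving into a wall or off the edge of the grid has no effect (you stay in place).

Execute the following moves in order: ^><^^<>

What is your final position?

Answer: Final position: (row=0, col=6)

Derivation:
Start: (row=1, col=6)
  ^ (up): (row=1, col=6) -> (row=0, col=6)
  > (right): blocked, stay at (row=0, col=6)
  < (left): blocked, stay at (row=0, col=6)
  ^ (up): blocked, stay at (row=0, col=6)
  ^ (up): blocked, stay at (row=0, col=6)
  < (left): blocked, stay at (row=0, col=6)
  > (right): blocked, stay at (row=0, col=6)
Final: (row=0, col=6)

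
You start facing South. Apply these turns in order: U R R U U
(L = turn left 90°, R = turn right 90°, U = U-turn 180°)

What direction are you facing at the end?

Start: South
  U (U-turn (180°)) -> North
  R (right (90° clockwise)) -> East
  R (right (90° clockwise)) -> South
  U (U-turn (180°)) -> North
  U (U-turn (180°)) -> South
Final: South

Answer: Final heading: South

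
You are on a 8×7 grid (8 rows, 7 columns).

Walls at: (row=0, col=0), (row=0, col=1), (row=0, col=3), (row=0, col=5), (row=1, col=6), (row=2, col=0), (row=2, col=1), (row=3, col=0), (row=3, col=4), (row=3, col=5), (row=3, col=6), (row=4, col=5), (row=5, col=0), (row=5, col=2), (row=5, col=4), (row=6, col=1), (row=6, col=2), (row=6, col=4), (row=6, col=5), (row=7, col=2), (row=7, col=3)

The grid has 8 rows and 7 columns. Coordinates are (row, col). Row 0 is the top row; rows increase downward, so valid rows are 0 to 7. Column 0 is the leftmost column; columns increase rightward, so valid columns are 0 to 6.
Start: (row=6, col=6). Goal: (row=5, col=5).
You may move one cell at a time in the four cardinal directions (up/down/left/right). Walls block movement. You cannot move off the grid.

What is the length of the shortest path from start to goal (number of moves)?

BFS from (row=6, col=6) until reaching (row=5, col=5):
  Distance 0: (row=6, col=6)
  Distance 1: (row=5, col=6), (row=7, col=6)
  Distance 2: (row=4, col=6), (row=5, col=5), (row=7, col=5)  <- goal reached here
One shortest path (2 moves): (row=6, col=6) -> (row=5, col=6) -> (row=5, col=5)

Answer: Shortest path length: 2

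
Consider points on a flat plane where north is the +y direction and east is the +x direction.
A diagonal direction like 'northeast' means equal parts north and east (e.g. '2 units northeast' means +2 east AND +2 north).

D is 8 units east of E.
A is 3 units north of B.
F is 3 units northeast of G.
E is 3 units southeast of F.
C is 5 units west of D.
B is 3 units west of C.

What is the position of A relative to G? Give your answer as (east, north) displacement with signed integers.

Answer: A is at (east=6, north=3) relative to G.

Derivation:
Place G at the origin (east=0, north=0).
  F is 3 units northeast of G: delta (east=+3, north=+3); F at (east=3, north=3).
  E is 3 units southeast of F: delta (east=+3, north=-3); E at (east=6, north=0).
  D is 8 units east of E: delta (east=+8, north=+0); D at (east=14, north=0).
  C is 5 units west of D: delta (east=-5, north=+0); C at (east=9, north=0).
  B is 3 units west of C: delta (east=-3, north=+0); B at (east=6, north=0).
  A is 3 units north of B: delta (east=+0, north=+3); A at (east=6, north=3).
Therefore A relative to G: (east=6, north=3).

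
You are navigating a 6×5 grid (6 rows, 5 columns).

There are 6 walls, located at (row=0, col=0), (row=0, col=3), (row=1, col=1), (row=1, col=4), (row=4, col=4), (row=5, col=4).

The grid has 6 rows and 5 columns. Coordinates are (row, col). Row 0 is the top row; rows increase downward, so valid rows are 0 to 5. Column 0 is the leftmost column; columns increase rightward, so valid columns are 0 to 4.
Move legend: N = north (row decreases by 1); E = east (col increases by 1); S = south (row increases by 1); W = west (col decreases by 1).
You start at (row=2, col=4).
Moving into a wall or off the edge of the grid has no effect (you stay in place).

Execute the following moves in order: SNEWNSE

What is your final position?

Start: (row=2, col=4)
  S (south): (row=2, col=4) -> (row=3, col=4)
  N (north): (row=3, col=4) -> (row=2, col=4)
  E (east): blocked, stay at (row=2, col=4)
  W (west): (row=2, col=4) -> (row=2, col=3)
  N (north): (row=2, col=3) -> (row=1, col=3)
  S (south): (row=1, col=3) -> (row=2, col=3)
  E (east): (row=2, col=3) -> (row=2, col=4)
Final: (row=2, col=4)

Answer: Final position: (row=2, col=4)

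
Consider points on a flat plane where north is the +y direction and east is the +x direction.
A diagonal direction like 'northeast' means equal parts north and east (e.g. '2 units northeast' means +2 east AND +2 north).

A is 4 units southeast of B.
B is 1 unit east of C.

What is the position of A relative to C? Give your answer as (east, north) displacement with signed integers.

Answer: A is at (east=5, north=-4) relative to C.

Derivation:
Place C at the origin (east=0, north=0).
  B is 1 unit east of C: delta (east=+1, north=+0); B at (east=1, north=0).
  A is 4 units southeast of B: delta (east=+4, north=-4); A at (east=5, north=-4).
Therefore A relative to C: (east=5, north=-4).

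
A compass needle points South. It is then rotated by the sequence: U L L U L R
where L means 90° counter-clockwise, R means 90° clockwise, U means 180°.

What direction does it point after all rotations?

Answer: Final heading: North

Derivation:
Start: South
  U (U-turn (180°)) -> North
  L (left (90° counter-clockwise)) -> West
  L (left (90° counter-clockwise)) -> South
  U (U-turn (180°)) -> North
  L (left (90° counter-clockwise)) -> West
  R (right (90° clockwise)) -> North
Final: North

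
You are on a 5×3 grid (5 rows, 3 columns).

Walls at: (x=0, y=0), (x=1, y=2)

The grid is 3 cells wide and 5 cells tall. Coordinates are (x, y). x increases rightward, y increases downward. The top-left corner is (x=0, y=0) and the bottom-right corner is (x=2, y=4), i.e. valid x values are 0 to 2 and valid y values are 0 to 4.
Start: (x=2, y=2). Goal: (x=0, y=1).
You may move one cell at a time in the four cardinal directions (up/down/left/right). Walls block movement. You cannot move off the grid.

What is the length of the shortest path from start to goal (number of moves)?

BFS from (x=2, y=2) until reaching (x=0, y=1):
  Distance 0: (x=2, y=2)
  Distance 1: (x=2, y=1), (x=2, y=3)
  Distance 2: (x=2, y=0), (x=1, y=1), (x=1, y=3), (x=2, y=4)
  Distance 3: (x=1, y=0), (x=0, y=1), (x=0, y=3), (x=1, y=4)  <- goal reached here
One shortest path (3 moves): (x=2, y=2) -> (x=2, y=1) -> (x=1, y=1) -> (x=0, y=1)

Answer: Shortest path length: 3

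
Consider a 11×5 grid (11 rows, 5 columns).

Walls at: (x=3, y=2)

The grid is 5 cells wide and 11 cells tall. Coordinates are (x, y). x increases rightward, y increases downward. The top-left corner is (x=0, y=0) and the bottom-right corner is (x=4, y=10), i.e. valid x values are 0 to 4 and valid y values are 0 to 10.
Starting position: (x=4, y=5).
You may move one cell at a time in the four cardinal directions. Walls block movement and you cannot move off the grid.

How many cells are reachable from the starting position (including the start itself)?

Answer: Reachable cells: 54

Derivation:
BFS flood-fill from (x=4, y=5):
  Distance 0: (x=4, y=5)
  Distance 1: (x=4, y=4), (x=3, y=5), (x=4, y=6)
  Distance 2: (x=4, y=3), (x=3, y=4), (x=2, y=5), (x=3, y=6), (x=4, y=7)
  Distance 3: (x=4, y=2), (x=3, y=3), (x=2, y=4), (x=1, y=5), (x=2, y=6), (x=3, y=7), (x=4, y=8)
  Distance 4: (x=4, y=1), (x=2, y=3), (x=1, y=4), (x=0, y=5), (x=1, y=6), (x=2, y=7), (x=3, y=8), (x=4, y=9)
  Distance 5: (x=4, y=0), (x=3, y=1), (x=2, y=2), (x=1, y=3), (x=0, y=4), (x=0, y=6), (x=1, y=7), (x=2, y=8), (x=3, y=9), (x=4, y=10)
  Distance 6: (x=3, y=0), (x=2, y=1), (x=1, y=2), (x=0, y=3), (x=0, y=7), (x=1, y=8), (x=2, y=9), (x=3, y=10)
  Distance 7: (x=2, y=0), (x=1, y=1), (x=0, y=2), (x=0, y=8), (x=1, y=9), (x=2, y=10)
  Distance 8: (x=1, y=0), (x=0, y=1), (x=0, y=9), (x=1, y=10)
  Distance 9: (x=0, y=0), (x=0, y=10)
Total reachable: 54 (grid has 54 open cells total)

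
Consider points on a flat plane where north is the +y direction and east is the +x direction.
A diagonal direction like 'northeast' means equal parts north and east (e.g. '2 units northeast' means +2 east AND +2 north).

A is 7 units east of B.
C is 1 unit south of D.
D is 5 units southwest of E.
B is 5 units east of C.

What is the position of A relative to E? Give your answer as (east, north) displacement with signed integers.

Place E at the origin (east=0, north=0).
  D is 5 units southwest of E: delta (east=-5, north=-5); D at (east=-5, north=-5).
  C is 1 unit south of D: delta (east=+0, north=-1); C at (east=-5, north=-6).
  B is 5 units east of C: delta (east=+5, north=+0); B at (east=0, north=-6).
  A is 7 units east of B: delta (east=+7, north=+0); A at (east=7, north=-6).
Therefore A relative to E: (east=7, north=-6).

Answer: A is at (east=7, north=-6) relative to E.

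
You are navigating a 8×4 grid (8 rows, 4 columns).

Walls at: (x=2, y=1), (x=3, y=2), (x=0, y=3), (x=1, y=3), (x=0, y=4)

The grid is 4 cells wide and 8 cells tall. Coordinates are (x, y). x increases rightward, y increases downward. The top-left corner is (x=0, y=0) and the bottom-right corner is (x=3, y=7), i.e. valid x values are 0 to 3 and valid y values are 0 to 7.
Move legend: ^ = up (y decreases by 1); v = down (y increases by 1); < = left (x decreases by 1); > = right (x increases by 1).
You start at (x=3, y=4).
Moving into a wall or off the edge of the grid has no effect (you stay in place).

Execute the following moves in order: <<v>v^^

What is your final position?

Start: (x=3, y=4)
  < (left): (x=3, y=4) -> (x=2, y=4)
  < (left): (x=2, y=4) -> (x=1, y=4)
  v (down): (x=1, y=4) -> (x=1, y=5)
  > (right): (x=1, y=5) -> (x=2, y=5)
  v (down): (x=2, y=5) -> (x=2, y=6)
  ^ (up): (x=2, y=6) -> (x=2, y=5)
  ^ (up): (x=2, y=5) -> (x=2, y=4)
Final: (x=2, y=4)

Answer: Final position: (x=2, y=4)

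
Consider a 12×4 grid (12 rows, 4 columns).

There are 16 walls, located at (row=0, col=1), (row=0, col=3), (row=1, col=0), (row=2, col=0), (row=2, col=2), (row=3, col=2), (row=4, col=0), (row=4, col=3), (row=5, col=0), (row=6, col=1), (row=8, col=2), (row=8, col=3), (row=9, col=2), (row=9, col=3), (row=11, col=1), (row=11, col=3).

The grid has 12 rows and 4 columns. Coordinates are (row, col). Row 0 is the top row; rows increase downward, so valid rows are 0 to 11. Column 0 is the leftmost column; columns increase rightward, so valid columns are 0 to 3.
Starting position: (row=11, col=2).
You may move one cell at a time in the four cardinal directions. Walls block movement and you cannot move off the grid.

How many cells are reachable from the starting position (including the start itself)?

Answer: Reachable cells: 31

Derivation:
BFS flood-fill from (row=11, col=2):
  Distance 0: (row=11, col=2)
  Distance 1: (row=10, col=2)
  Distance 2: (row=10, col=1), (row=10, col=3)
  Distance 3: (row=9, col=1), (row=10, col=0)
  Distance 4: (row=8, col=1), (row=9, col=0), (row=11, col=0)
  Distance 5: (row=7, col=1), (row=8, col=0)
  Distance 6: (row=7, col=0), (row=7, col=2)
  Distance 7: (row=6, col=0), (row=6, col=2), (row=7, col=3)
  Distance 8: (row=5, col=2), (row=6, col=3)
  Distance 9: (row=4, col=2), (row=5, col=1), (row=5, col=3)
  Distance 10: (row=4, col=1)
  Distance 11: (row=3, col=1)
  Distance 12: (row=2, col=1), (row=3, col=0)
  Distance 13: (row=1, col=1)
  Distance 14: (row=1, col=2)
  Distance 15: (row=0, col=2), (row=1, col=3)
  Distance 16: (row=2, col=3)
  Distance 17: (row=3, col=3)
Total reachable: 31 (grid has 32 open cells total)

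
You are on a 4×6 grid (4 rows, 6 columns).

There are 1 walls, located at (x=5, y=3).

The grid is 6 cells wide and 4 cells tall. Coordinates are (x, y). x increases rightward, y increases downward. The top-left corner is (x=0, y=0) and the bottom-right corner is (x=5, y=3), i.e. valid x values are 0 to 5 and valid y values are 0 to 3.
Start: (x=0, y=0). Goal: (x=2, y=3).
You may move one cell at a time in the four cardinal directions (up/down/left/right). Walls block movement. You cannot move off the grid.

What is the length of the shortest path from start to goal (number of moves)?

Answer: Shortest path length: 5

Derivation:
BFS from (x=0, y=0) until reaching (x=2, y=3):
  Distance 0: (x=0, y=0)
  Distance 1: (x=1, y=0), (x=0, y=1)
  Distance 2: (x=2, y=0), (x=1, y=1), (x=0, y=2)
  Distance 3: (x=3, y=0), (x=2, y=1), (x=1, y=2), (x=0, y=3)
  Distance 4: (x=4, y=0), (x=3, y=1), (x=2, y=2), (x=1, y=3)
  Distance 5: (x=5, y=0), (x=4, y=1), (x=3, y=2), (x=2, y=3)  <- goal reached here
One shortest path (5 moves): (x=0, y=0) -> (x=1, y=0) -> (x=2, y=0) -> (x=2, y=1) -> (x=2, y=2) -> (x=2, y=3)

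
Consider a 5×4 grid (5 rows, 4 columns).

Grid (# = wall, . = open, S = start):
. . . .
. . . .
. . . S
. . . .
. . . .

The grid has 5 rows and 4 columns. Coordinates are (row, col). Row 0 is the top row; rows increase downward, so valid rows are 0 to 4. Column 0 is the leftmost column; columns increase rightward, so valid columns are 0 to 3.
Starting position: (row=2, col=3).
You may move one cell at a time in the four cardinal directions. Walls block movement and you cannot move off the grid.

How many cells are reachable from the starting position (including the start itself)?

BFS flood-fill from (row=2, col=3):
  Distance 0: (row=2, col=3)
  Distance 1: (row=1, col=3), (row=2, col=2), (row=3, col=3)
  Distance 2: (row=0, col=3), (row=1, col=2), (row=2, col=1), (row=3, col=2), (row=4, col=3)
  Distance 3: (row=0, col=2), (row=1, col=1), (row=2, col=0), (row=3, col=1), (row=4, col=2)
  Distance 4: (row=0, col=1), (row=1, col=0), (row=3, col=0), (row=4, col=1)
  Distance 5: (row=0, col=0), (row=4, col=0)
Total reachable: 20 (grid has 20 open cells total)

Answer: Reachable cells: 20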